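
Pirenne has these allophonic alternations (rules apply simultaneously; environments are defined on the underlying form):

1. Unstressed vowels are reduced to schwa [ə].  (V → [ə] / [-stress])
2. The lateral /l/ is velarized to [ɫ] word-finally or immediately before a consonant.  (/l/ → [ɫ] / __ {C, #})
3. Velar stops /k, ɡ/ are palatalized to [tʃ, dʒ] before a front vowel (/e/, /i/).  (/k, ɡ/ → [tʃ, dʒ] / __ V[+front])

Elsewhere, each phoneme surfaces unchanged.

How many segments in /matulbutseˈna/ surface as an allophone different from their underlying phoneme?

Segments that undergo a rule: /a/ → [ə] (rule 1); /u/ → [ə] (rule 1); /l/ → [ɫ] (rule 2); /u/ → [ə] (rule 1); /e/ → [ə] (rule 1).
All other segments surface unchanged.

5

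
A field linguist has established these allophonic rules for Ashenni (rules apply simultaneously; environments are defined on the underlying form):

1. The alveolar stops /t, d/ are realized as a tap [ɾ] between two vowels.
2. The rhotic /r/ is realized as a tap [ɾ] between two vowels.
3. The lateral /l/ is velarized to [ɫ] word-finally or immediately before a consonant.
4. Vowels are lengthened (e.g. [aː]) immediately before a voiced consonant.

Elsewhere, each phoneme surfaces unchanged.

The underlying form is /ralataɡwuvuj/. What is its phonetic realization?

[raːlaɾaːɡwuːvuːj]

/r/ (word-initial) fails the environment for rule 2, so it stays [r].
/a/ (between /r/ and /l/): before a voiced consonant, so rule 4 applies → [aː].
/l/ (between /a/ and /a/) is in the target of rule 3 but the environment (word-finally or immediately before a consonant) is not met → [l].
/a/ — between /l/ and /t/; rule 4 does not apply here → [a].
/t/ — between /a/ and /a/, between two vowels — surfaces as [ɾ] (rule 1).
/a/ meets the environment for rule 4 (before a voiced consonant) → [aː].
/ɡ/ (between /a/ and /w/) is unaffected → [ɡ].
/w/ stays [w].
Rule 4 applies to /u/ (between /w/ and /v/: before a voiced consonant) → [uː].
/v/ (between /u/ and /u/): no rule targets it → [v].
/u/ (between /v/ and /j/) occurs before a voiced consonant → [uː] by rule 4.
/j/ — not in any rule's target class → [j].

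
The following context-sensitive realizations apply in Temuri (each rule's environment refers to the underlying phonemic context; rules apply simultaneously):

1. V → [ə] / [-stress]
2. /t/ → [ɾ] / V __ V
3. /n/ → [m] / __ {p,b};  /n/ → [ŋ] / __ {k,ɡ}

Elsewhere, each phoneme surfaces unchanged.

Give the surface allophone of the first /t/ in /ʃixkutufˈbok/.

/t/ (between /u/ and /u/): between two vowels, so rule 2 applies → [ɾ].

[ɾ]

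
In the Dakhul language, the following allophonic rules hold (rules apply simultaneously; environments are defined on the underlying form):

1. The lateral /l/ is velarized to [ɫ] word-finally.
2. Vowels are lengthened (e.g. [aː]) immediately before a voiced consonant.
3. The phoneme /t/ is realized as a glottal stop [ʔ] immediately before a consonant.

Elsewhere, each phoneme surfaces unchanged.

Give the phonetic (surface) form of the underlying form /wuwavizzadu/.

[wuːwaːviːzzaːdu]

/u/ (between /w/ and /w/): before a voiced consonant, so rule 2 applies → [uː].
Rule 2 applies to /a/ (between /w/ and /v/: before a voiced consonant) → [aː].
/i/ (between /v/ and /z/): before a voiced consonant, so rule 2 applies → [iː].
/a/ (between /z/ and /d/) occurs before a voiced consonant → [aː] by rule 2.
/u/ (word-final): rule 2 targets it, but not before a voiced consonant → unchanged [u].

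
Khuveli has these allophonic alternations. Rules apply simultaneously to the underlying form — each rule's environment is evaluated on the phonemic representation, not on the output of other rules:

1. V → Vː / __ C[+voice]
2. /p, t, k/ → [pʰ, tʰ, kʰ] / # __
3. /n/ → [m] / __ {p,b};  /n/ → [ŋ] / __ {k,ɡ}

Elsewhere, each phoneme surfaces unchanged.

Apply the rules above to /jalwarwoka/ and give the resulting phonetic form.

[jaːlwaːrwoka]

/j/ (word-initial): no rule targets it → [j].
/a/ (between /j/ and /l/) occurs before a voiced consonant → [aː] by rule 1.
/l/ — not in any rule's target class → [l].
/w/ stays [w].
Rule 1 applies to /a/ (between /w/ and /r/: before a voiced consonant) → [aː].
/r/ — not in any rule's target class → [r].
/w/ (between /r/ and /o/): no rule targets it → [w].
/o/ (between /w/ and /k/) fails the environment for rule 1, so it stays [o].
/k/ (between /o/ and /a/): rule 2 targets it, but not word-initially → unchanged [k].
/a/ (word-final) fails the environment for rule 1, so it stays [a].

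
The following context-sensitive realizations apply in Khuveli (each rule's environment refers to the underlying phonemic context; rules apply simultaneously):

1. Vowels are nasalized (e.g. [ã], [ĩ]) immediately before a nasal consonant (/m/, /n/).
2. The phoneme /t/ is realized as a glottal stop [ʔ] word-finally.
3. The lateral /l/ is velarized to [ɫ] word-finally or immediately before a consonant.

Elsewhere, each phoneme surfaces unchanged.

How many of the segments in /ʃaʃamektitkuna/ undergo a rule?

2

Segments that undergo a rule: /a/ → [ã] (rule 1); /u/ → [ũ] (rule 1).
All other segments surface unchanged.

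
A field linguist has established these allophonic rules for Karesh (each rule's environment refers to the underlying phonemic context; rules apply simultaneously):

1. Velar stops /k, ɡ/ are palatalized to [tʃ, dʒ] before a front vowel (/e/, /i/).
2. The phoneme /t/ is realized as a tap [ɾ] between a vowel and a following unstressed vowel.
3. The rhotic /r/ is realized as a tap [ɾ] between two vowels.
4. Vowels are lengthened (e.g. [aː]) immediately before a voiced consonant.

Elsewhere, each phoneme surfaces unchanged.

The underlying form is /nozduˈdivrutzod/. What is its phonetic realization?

/n/ (word-initial) is unaffected → [n].
/o/ (between /n/ and /z/): before a voiced consonant, so rule 4 applies → [oː].
/z/ stays [z].
/d/ — not in any rule's target class → [d].
/u/ (between /d/ and /d/) occurs before a voiced consonant → [uː] by rule 4.
/d/ — not in any rule's target class → [d].
/i/ — between /d/ and /v/, before a voiced consonant — surfaces as [iː] (rule 4).
/v/ — not in any rule's target class → [v].
/r/ (between /v/ and /u/): rule 3 targets it, but not between two vowels → unchanged [r].
/u/ (between /r/ and /t/): rule 4 targets it, but not before a voiced consonant → unchanged [u].
/t/ (between /u/ and /z/) fails the environment for rule 2, so it stays [t].
/z/ — not in any rule's target class → [z].
/o/ (between /z/ and /d/) occurs before a voiced consonant → [oː] by rule 4.
/d/ (word-final): no rule targets it → [d].

[noːzduːˈdiːvrutzoːd]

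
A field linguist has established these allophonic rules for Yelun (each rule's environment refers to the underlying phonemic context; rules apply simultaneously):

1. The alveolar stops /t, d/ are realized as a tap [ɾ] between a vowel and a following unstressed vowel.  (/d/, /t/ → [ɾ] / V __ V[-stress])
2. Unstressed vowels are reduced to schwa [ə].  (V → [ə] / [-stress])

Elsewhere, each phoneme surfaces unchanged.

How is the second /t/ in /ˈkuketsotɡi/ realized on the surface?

/t/ — between /o/ and /ɡ/; rule 1 does not apply here → [t].

[t]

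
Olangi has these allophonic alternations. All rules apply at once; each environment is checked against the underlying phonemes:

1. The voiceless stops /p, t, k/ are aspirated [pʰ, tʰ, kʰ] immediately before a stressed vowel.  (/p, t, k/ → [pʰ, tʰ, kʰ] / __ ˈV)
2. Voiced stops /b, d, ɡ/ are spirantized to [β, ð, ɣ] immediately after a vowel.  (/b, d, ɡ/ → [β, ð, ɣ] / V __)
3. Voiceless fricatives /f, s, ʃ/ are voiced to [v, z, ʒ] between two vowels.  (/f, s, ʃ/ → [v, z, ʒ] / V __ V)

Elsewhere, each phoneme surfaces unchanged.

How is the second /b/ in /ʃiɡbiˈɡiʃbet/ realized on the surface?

/b/ (between /ʃ/ and /e/) fails the environment for rule 2, so it stays [b].

[b]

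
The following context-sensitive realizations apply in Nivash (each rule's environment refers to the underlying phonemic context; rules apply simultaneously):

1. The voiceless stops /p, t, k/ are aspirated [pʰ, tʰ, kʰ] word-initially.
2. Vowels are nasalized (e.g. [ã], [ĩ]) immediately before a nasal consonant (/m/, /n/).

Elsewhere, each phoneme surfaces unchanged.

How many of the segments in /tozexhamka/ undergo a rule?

Segments that undergo a rule: /t/ → [tʰ] (rule 1); /a/ → [ã] (rule 2).
All other segments surface unchanged.

2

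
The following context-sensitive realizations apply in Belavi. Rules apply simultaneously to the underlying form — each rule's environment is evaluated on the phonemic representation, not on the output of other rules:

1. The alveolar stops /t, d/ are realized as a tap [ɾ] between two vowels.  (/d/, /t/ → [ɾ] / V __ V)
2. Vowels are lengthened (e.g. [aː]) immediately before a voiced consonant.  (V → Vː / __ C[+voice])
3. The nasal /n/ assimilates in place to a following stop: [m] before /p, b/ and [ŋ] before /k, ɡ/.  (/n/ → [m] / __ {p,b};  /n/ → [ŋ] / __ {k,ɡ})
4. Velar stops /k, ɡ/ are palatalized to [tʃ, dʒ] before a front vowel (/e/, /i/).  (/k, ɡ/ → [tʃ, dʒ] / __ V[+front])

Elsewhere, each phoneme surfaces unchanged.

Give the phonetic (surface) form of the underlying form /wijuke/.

[wiːjutʃe]

/w/ (word-initial): no rule targets it → [w].
Rule 2 applies to /i/ (between /w/ and /j/: before a voiced consonant) → [iː].
/j/ — not in any rule's target class → [j].
/u/ (between /j/ and /k/): rule 2 targets it, but not before a voiced consonant → unchanged [u].
/k/ meets the environment for rule 4 (before a front vowel) → [tʃ].
/e/ (word-final) fails the environment for rule 2, so it stays [e].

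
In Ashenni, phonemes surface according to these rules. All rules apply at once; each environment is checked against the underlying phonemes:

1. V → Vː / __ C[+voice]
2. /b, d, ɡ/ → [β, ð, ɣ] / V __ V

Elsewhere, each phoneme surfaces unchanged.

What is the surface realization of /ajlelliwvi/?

/a/ (word-initial): before a voiced consonant, so rule 1 applies → [aː].
/e/ meets the environment for rule 1 (before a voiced consonant) → [eː].
/i/ meets the environment for rule 1 (before a voiced consonant) → [iː].
/i/ (word-final): rule 1 targets it, but not before a voiced consonant → unchanged [i].

[aːjleːlliːwvi]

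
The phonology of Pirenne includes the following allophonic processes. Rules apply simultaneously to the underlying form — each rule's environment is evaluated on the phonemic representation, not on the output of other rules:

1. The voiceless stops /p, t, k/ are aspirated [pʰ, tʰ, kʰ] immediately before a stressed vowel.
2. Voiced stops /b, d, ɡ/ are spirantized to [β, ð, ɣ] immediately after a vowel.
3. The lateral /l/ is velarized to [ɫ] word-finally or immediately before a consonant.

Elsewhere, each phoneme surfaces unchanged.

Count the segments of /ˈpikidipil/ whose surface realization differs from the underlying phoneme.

3

Segments that undergo a rule: /p/ → [pʰ] (rule 1); /d/ → [ð] (rule 2); /l/ → [ɫ] (rule 3).
All other segments surface unchanged.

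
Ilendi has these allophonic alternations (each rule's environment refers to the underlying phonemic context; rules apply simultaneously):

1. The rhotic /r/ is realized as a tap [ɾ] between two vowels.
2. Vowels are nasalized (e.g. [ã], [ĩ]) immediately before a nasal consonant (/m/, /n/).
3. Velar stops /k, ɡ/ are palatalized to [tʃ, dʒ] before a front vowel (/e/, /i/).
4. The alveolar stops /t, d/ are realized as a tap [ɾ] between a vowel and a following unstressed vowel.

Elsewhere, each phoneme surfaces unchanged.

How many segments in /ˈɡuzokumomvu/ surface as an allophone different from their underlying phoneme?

2

Segments that undergo a rule: /u/ → [ũ] (rule 2); /o/ → [õ] (rule 2).
All other segments surface unchanged.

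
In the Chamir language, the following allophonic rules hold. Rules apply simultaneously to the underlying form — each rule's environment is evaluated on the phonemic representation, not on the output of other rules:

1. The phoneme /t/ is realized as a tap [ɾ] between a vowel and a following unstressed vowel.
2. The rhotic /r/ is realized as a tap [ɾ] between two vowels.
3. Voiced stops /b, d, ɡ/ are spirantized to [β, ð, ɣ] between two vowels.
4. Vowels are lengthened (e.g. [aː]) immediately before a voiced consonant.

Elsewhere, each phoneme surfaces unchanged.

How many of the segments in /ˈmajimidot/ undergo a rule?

4

Segments that undergo a rule: /a/ → [aː] (rule 4); /i/ → [iː] (rule 4); /i/ → [iː] (rule 4); /d/ → [ð] (rule 3).
All other segments surface unchanged.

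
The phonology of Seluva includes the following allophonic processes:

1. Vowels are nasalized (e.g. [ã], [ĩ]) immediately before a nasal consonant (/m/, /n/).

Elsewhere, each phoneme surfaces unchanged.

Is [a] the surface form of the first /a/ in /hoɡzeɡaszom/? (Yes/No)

/a/ (between /ɡ/ and /s/) fails the environment for rule 1, so it stays [a].
The actual realization is [a], which matches [a].

Yes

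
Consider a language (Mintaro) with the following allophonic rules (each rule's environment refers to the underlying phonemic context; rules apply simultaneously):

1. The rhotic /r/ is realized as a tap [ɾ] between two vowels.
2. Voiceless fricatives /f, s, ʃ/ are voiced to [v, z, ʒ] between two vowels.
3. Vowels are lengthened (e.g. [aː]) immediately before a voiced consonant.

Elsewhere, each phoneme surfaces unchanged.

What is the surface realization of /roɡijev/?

[roːɡiːjeːv]

/r/ (word-initial) fails the environment for rule 1, so it stays [r].
/o/ (between /r/ and /ɡ/) occurs before a voiced consonant → [oː] by rule 3.
/i/ (between /ɡ/ and /j/) occurs before a voiced consonant → [iː] by rule 3.
/e/ meets the environment for rule 3 (before a voiced consonant) → [eː].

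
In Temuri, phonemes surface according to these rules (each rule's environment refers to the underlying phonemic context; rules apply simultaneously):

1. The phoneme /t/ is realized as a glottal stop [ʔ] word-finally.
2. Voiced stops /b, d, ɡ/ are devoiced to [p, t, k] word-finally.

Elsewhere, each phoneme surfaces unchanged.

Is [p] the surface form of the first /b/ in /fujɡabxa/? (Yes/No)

/b/ (between /a/ and /x/): rule 2 targets it, but not word-finally → unchanged [b].
The actual realization is [b], not [p].

No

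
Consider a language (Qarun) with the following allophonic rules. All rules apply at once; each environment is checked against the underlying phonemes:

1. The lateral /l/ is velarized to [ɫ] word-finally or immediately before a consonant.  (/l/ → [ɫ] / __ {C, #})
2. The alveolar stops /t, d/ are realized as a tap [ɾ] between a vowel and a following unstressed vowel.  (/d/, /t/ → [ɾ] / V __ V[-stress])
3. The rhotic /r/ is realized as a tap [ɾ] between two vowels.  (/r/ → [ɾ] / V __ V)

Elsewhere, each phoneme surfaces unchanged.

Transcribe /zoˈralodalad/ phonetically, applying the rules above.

/z/ — not in any rule's target class → [z].
/o/ (between /z/ and /r/): no rule targets it → [o].
/r/ — between /o/ and /a/, between two vowels — surfaces as [ɾ] (rule 3).
/a/ (between /r/ and /l/): no rule targets it → [a].
/l/ — between /a/ and /o/; rule 1 does not apply here → [l].
/o/ — not in any rule's target class → [o].
Rule 2 applies to /d/ (between /o/ and /a/: between a vowel and a following unstressed vowel) → [ɾ].
/a/ (between /d/ and /l/) is unaffected → [a].
/l/ (between /a/ and /a/): rule 1 targets it, but not word-finally or immediately before a consonant → unchanged [l].
/a/ — not in any rule's target class → [a].
/d/ (word-final) is in the target of rule 2 but the environment (between a vowel and a following unstressed vowel) is not met → [d].

[zoˈɾaloɾalad]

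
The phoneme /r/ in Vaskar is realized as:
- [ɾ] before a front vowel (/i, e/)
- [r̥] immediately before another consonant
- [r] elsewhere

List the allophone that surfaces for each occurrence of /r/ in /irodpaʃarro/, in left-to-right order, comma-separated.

Occurrence 1 (position 2): no conditioning environment matches → elsewhere allophone [r].
Occurrence 2 (position 9): immediately before another consonant → [r̥].
Occurrence 3 (position 10): no conditioning environment matches → elsewhere allophone [r].

[r], [r̥], [r]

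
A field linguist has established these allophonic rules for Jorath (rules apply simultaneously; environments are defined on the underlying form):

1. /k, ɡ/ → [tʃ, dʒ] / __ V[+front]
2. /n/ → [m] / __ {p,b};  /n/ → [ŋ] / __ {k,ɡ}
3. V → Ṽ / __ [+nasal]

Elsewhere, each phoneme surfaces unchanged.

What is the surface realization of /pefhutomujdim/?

/p/ — not in any rule's target class → [p].
/e/ (between /p/ and /f/) fails the environment for rule 3, so it stays [e].
/f/ stays [f].
/h/ (between /f/ and /u/) is unaffected → [h].
/u/ (between /h/ and /t/) fails the environment for rule 3, so it stays [u].
/t/ (between /u/ and /o/): no rule targets it → [t].
/o/ meets the environment for rule 3 (before a nasal consonant) → [õ].
/m/ stays [m].
/u/ (between /m/ and /j/) fails the environment for rule 3, so it stays [u].
/j/ (between /u/ and /d/): no rule targets it → [j].
/d/ (between /j/ and /i/) is unaffected → [d].
/i/ (between /d/ and /m/): before a nasal consonant, so rule 3 applies → [ĩ].
/m/ (word-final) is unaffected → [m].

[pefhutõmujdĩm]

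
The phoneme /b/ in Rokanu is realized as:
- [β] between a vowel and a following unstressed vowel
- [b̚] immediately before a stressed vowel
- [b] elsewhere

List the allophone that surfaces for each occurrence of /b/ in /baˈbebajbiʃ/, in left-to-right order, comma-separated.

[b], [b̚], [β], [b]

Occurrence 1 (position 1): no conditioning environment matches → elsewhere allophone [b].
Occurrence 2 (position 3): immediately before a stressed vowel → [b̚].
Occurrence 3 (position 5): between a vowel and a following unstressed vowel → [β].
Occurrence 4 (position 8): no conditioning environment matches → elsewhere allophone [b].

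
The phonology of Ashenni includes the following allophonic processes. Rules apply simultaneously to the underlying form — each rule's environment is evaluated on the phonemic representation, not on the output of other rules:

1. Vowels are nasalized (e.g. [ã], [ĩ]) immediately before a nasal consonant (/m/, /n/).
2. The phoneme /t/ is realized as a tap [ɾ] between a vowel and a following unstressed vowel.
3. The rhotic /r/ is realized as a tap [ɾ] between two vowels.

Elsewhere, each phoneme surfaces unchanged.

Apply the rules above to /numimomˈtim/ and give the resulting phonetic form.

/n/ — not in any rule's target class → [n].
/u/ meets the environment for rule 1 (before a nasal consonant) → [ũ].
/m/ (between /u/ and /i/) is unaffected → [m].
/i/ meets the environment for rule 1 (before a nasal consonant) → [ĩ].
/m/ — not in any rule's target class → [m].
/o/ (between /m/ and /m/): before a nasal consonant, so rule 1 applies → [õ].
/m/ stays [m].
/t/ — between /m/ and /i/; rule 2 does not apply here → [t].
/i/ (between /t/ and /m/) occurs before a nasal consonant → [ĩ] by rule 1.
/m/ (word-final) is unaffected → [m].

[nũmĩmõmˈtĩm]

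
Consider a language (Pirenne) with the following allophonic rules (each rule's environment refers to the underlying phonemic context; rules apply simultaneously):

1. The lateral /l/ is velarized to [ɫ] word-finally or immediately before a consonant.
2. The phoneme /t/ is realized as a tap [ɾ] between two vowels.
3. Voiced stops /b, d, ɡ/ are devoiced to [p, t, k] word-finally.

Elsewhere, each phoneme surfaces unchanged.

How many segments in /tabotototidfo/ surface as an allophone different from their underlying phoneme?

3

Segments that undergo a rule: /t/ → [ɾ] (rule 2); /t/ → [ɾ] (rule 2); /t/ → [ɾ] (rule 2).
All other segments surface unchanged.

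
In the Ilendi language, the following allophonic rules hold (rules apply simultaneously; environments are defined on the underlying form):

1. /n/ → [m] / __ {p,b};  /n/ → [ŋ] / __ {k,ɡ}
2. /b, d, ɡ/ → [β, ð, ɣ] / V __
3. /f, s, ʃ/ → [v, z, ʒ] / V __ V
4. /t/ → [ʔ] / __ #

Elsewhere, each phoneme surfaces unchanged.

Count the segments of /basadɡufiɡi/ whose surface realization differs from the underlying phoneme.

4

Segments that undergo a rule: /s/ → [z] (rule 3); /d/ → [ð] (rule 2); /f/ → [v] (rule 3); /ɡ/ → [ɣ] (rule 2).
All other segments surface unchanged.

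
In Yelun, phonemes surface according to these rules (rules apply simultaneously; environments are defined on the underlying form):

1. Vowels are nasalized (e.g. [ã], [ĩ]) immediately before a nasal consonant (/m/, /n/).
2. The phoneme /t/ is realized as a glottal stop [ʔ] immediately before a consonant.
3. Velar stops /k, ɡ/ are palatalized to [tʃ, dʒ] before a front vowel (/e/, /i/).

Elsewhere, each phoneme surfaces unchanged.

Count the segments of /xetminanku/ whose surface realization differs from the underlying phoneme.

Segments that undergo a rule: /t/ → [ʔ] (rule 2); /i/ → [ĩ] (rule 1); /a/ → [ã] (rule 1).
All other segments surface unchanged.

3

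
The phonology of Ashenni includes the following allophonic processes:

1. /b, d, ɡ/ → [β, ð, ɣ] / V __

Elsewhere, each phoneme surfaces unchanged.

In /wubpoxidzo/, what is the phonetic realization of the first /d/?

/d/ — between /i/ and /z/, immediately after a vowel — surfaces as [ð] (rule 1).

[ð]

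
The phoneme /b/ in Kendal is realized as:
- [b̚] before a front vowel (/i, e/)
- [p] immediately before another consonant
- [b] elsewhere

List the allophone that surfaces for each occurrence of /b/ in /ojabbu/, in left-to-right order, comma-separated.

Occurrence 1 (position 4): immediately before another consonant → [p].
Occurrence 2 (position 5): no conditioning environment matches → elsewhere allophone [b].

[p], [b]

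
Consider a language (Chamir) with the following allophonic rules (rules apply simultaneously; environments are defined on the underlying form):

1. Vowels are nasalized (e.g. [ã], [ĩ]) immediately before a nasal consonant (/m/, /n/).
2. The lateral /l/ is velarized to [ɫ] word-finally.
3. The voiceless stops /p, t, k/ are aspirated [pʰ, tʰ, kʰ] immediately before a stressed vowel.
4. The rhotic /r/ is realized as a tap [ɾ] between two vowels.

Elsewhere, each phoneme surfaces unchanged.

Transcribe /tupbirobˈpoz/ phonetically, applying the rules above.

/t/ — word-initial; rule 3 does not apply here → [t].
/u/ — between /t/ and /p/; rule 1 does not apply here → [u].
/p/ (between /u/ and /b/): rule 3 targets it, but not immediately before a stressed vowel → unchanged [p].
/b/ (between /p/ and /i/) is unaffected → [b].
/i/ (between /b/ and /r/) is in the target of rule 1 but the environment (before a nasal consonant) is not met → [i].
Rule 4 applies to /r/ (between /i/ and /o/: between two vowels) → [ɾ].
/o/ (between /r/ and /b/) is in the target of rule 1 but the environment (before a nasal consonant) is not met → [o].
/b/ (between /o/ and /p/) is unaffected → [b].
/p/ (between /b/ and /o/): immediately before a stressed vowel, so rule 3 applies → [pʰ].
/o/ — between /p/ and /z/; rule 1 does not apply here → [o].
/z/ — not in any rule's target class → [z].

[tupbiɾobˈpʰoz]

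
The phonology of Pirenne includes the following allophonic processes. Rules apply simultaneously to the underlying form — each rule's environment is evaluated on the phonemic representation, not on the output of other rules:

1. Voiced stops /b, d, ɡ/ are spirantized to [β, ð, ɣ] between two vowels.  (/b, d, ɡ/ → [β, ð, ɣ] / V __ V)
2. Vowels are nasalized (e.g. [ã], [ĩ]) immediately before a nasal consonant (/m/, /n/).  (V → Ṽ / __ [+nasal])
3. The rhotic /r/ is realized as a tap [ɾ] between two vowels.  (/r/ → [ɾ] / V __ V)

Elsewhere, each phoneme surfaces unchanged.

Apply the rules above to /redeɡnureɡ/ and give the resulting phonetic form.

/r/ (word-initial) fails the environment for rule 3, so it stays [r].
/e/ — between /r/ and /d/; rule 2 does not apply here → [e].
/d/ (between /e/ and /e/) occurs between two vowels → [ð] by rule 1.
/e/ — between /d/ and /ɡ/; rule 2 does not apply here → [e].
/ɡ/ (between /e/ and /n/): rule 1 targets it, but not between two vowels → unchanged [ɡ].
/n/ — not in any rule's target class → [n].
/u/ (between /n/ and /r/) is in the target of rule 2 but the environment (before a nasal consonant) is not met → [u].
/r/ meets the environment for rule 3 (between two vowels) → [ɾ].
/e/ (between /r/ and /ɡ/): rule 2 targets it, but not before a nasal consonant → unchanged [e].
/ɡ/ — word-final; rule 1 does not apply here → [ɡ].

[reðeɡnuɾeɡ]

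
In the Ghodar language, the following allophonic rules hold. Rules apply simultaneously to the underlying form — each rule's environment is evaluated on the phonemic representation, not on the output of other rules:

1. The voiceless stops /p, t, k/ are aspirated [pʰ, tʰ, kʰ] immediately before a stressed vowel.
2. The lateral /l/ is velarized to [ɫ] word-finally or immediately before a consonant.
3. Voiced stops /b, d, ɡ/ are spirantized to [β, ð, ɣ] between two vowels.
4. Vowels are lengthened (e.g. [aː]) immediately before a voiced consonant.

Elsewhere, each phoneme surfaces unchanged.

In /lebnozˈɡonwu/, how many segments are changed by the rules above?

3

Segments that undergo a rule: /e/ → [eː] (rule 4); /o/ → [oː] (rule 4); /o/ → [oː] (rule 4).
All other segments surface unchanged.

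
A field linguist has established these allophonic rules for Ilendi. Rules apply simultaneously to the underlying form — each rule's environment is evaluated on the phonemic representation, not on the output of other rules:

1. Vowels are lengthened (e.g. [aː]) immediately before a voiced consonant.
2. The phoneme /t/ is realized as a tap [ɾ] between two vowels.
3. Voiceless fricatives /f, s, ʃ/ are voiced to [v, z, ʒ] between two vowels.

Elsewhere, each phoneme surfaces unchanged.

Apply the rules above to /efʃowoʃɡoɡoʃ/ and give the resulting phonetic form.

[efʃoːwoʃɡoːɡoʃ]

/e/ (word-initial) fails the environment for rule 1, so it stays [e].
/f/ (between /e/ and /ʃ/): rule 3 targets it, but not between two vowels → unchanged [f].
/ʃ/ (between /f/ and /o/): rule 3 targets it, but not between two vowels → unchanged [ʃ].
/o/ (between /ʃ/ and /w/) occurs before a voiced consonant → [oː] by rule 1.
/o/ — between /w/ and /ʃ/; rule 1 does not apply here → [o].
/ʃ/ (between /o/ and /ɡ/) is in the target of rule 3 but the environment (between two vowels) is not met → [ʃ].
Rule 1 applies to /o/ (between /ɡ/ and /ɡ/: before a voiced consonant) → [oː].
/o/ — between /ɡ/ and /ʃ/; rule 1 does not apply here → [o].
/ʃ/ (word-final) fails the environment for rule 3, so it stays [ʃ].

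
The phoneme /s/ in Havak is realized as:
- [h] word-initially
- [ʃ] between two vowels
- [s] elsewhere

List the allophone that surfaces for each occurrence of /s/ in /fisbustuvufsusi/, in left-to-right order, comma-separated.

Occurrence 1 (position 3): no conditioning environment matches → elsewhere allophone [s].
Occurrence 2 (position 6): no conditioning environment matches → elsewhere allophone [s].
Occurrence 3 (position 12): no conditioning environment matches → elsewhere allophone [s].
Occurrence 4 (position 14): between two vowels → [ʃ].

[s], [s], [s], [ʃ]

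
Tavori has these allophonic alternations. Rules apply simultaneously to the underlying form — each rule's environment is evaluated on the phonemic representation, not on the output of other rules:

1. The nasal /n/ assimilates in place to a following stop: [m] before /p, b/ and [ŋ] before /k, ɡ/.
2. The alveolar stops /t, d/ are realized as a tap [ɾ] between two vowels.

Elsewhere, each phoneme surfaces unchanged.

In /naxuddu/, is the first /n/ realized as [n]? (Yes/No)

/n/ (word-initial): rule 1 targets it, but not before a labial or velar stop → unchanged [n].
The actual realization is [n], which matches [n].

Yes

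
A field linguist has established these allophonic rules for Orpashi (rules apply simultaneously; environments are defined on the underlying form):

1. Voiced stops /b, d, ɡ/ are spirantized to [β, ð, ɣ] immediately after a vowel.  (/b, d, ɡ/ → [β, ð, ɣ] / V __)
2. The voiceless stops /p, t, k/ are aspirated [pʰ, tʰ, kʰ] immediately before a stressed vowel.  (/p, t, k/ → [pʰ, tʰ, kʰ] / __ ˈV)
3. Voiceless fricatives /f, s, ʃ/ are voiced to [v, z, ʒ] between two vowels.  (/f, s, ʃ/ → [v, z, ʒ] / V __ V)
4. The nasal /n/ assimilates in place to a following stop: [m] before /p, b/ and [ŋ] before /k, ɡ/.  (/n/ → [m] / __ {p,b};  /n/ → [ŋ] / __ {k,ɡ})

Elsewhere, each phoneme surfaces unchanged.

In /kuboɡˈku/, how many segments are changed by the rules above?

Segments that undergo a rule: /b/ → [β] (rule 1); /ɡ/ → [ɣ] (rule 1); /k/ → [kʰ] (rule 2).
All other segments surface unchanged.

3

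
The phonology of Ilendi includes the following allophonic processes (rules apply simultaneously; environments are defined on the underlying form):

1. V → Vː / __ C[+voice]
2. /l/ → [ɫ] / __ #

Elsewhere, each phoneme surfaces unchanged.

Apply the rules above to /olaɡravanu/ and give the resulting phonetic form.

/o/ — word-initial, before a voiced consonant — surfaces as [oː] (rule 1).
/l/ (between /o/ and /a/) fails the environment for rule 2, so it stays [l].
/a/ meets the environment for rule 1 (before a voiced consonant) → [aː].
/ɡ/ stays [ɡ].
/r/ — not in any rule's target class → [r].
Rule 1 applies to /a/ (between /r/ and /v/: before a voiced consonant) → [aː].
/v/ (between /a/ and /a/): no rule targets it → [v].
/a/ meets the environment for rule 1 (before a voiced consonant) → [aː].
/n/ — not in any rule's target class → [n].
/u/ (word-final): rule 1 targets it, but not before a voiced consonant → unchanged [u].

[oːlaːɡraːvaːnu]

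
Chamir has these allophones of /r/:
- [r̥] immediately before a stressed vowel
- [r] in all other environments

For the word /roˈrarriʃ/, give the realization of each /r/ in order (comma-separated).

Occurrence 1 (position 1): no conditioning environment matches → elsewhere allophone [r].
Occurrence 2 (position 3): immediately before a stressed vowel → [r̥].
Occurrence 3 (position 5): no conditioning environment matches → elsewhere allophone [r].
Occurrence 4 (position 6): no conditioning environment matches → elsewhere allophone [r].

[r], [r̥], [r], [r]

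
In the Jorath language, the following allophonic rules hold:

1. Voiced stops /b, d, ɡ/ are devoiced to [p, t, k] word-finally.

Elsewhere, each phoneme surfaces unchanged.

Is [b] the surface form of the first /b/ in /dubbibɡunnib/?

/b/ (between /u/ and /b/) is in the target of rule 1 but the environment (word-finally) is not met → [b].
The actual realization is [b], which matches [b].

Yes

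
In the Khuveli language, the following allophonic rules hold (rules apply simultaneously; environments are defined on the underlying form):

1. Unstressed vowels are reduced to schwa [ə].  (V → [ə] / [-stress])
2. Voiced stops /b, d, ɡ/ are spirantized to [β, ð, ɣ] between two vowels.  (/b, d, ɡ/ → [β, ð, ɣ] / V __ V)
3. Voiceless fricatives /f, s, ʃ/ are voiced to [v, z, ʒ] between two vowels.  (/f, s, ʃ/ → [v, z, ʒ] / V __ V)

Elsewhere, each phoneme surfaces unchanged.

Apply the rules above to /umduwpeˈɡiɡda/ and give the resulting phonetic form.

/u/ (word-initial) occurs in an unstressed syllable → [ə] by rule 1.
/m/ (between /u/ and /d/) is unaffected → [m].
/d/ (between /m/ and /u/): rule 2 targets it, but not between two vowels → unchanged [d].
/u/ — between /d/ and /w/, in an unstressed syllable — surfaces as [ə] (rule 1).
/w/ — not in any rule's target class → [w].
/p/ — not in any rule's target class → [p].
/e/ (between /p/ and /ɡ/) occurs in an unstressed syllable → [ə] by rule 1.
/ɡ/ — between /e/ and /i/, between two vowels — surfaces as [ɣ] (rule 2).
/i/ (between /ɡ/ and /ɡ/) fails the environment for rule 1, so it stays [i].
/ɡ/ (between /i/ and /d/) fails the environment for rule 2, so it stays [ɡ].
/d/ (between /ɡ/ and /a/): rule 2 targets it, but not between two vowels → unchanged [d].
/a/ (word-final) occurs in an unstressed syllable → [ə] by rule 1.

[əmdəwpəˈɣiɡdə]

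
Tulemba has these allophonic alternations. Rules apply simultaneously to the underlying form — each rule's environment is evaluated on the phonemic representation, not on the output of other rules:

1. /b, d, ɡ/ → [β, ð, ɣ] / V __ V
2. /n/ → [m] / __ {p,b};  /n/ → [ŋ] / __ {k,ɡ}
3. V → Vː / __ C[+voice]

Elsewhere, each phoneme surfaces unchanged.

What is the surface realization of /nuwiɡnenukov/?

[nuːwiːɡneːnukoːv]

/n/ — word-initial; rule 2 does not apply here → [n].
/u/ (between /n/ and /w/) occurs before a voiced consonant → [uː] by rule 3.
/w/ — not in any rule's target class → [w].
/i/ meets the environment for rule 3 (before a voiced consonant) → [iː].
/ɡ/ (between /i/ and /n/) is in the target of rule 1 but the environment (between two vowels) is not met → [ɡ].
/n/ (between /ɡ/ and /e/): rule 2 targets it, but not before a labial or velar stop → unchanged [n].
/e/ meets the environment for rule 3 (before a voiced consonant) → [eː].
/n/ (between /e/ and /u/): rule 2 targets it, but not before a labial or velar stop → unchanged [n].
/u/ (between /n/ and /k/): rule 3 targets it, but not before a voiced consonant → unchanged [u].
/k/ stays [k].
/o/ (between /k/ and /v/): before a voiced consonant, so rule 3 applies → [oː].
/v/ stays [v].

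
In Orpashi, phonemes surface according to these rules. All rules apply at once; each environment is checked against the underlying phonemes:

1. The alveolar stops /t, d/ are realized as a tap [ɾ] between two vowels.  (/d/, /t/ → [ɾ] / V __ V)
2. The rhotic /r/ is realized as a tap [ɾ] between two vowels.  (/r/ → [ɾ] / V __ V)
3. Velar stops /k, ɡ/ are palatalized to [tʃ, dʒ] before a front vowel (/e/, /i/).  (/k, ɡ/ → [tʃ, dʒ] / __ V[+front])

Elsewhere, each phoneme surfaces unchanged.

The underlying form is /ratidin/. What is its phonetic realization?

/r/ (word-initial) fails the environment for rule 2, so it stays [r].
/a/ — not in any rule's target class → [a].
/t/ (between /a/ and /i/) occurs between two vowels → [ɾ] by rule 1.
/i/ stays [i].
/d/ (between /i/ and /i/): between two vowels, so rule 1 applies → [ɾ].
/i/ — not in any rule's target class → [i].
/n/ stays [n].

[raɾiɾin]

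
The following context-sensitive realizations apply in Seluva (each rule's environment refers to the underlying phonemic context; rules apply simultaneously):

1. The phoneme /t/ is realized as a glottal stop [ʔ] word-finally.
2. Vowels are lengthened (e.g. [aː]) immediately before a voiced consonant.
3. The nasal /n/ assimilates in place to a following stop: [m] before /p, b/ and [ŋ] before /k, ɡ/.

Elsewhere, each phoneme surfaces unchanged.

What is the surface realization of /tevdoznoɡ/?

/t/ (word-initial) fails the environment for rule 1, so it stays [t].
/e/ meets the environment for rule 2 (before a voiced consonant) → [eː].
/o/ (between /d/ and /z/): before a voiced consonant, so rule 2 applies → [oː].
/n/ — between /z/ and /o/; rule 3 does not apply here → [n].
/o/ (between /n/ and /ɡ/): before a voiced consonant, so rule 2 applies → [oː].

[teːvdoːznoːɡ]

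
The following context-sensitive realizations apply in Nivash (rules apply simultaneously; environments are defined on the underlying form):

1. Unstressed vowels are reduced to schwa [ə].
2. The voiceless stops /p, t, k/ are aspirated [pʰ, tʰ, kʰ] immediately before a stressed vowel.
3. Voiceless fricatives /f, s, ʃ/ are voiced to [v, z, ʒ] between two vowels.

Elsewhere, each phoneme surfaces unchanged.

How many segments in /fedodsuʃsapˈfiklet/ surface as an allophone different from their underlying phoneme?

Segments that undergo a rule: /e/ → [ə] (rule 1); /o/ → [ə] (rule 1); /u/ → [ə] (rule 1); /a/ → [ə] (rule 1); /e/ → [ə] (rule 1).
All other segments surface unchanged.

5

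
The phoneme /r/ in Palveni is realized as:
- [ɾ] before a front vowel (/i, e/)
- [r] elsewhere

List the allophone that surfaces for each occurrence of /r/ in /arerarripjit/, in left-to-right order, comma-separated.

[ɾ], [r], [r], [ɾ]

Occurrence 1 (position 2): before a front vowel (/i, e/) → [ɾ].
Occurrence 2 (position 4): no conditioning environment matches → elsewhere allophone [r].
Occurrence 3 (position 6): no conditioning environment matches → elsewhere allophone [r].
Occurrence 4 (position 7): before a front vowel (/i, e/) → [ɾ].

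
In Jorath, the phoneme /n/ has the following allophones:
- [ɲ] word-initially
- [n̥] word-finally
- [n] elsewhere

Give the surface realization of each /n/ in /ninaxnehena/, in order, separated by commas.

Occurrence 1 (position 1): word-initially → [ɲ].
Occurrence 2 (position 3): no conditioning environment matches → elsewhere allophone [n].
Occurrence 3 (position 6): no conditioning environment matches → elsewhere allophone [n].
Occurrence 4 (position 10): no conditioning environment matches → elsewhere allophone [n].

[ɲ], [n], [n], [n]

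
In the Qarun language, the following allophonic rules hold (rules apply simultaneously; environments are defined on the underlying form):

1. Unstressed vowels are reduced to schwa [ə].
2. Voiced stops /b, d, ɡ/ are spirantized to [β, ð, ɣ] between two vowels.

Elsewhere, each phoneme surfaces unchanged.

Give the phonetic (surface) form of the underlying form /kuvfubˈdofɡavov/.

/k/ (word-initial) is unaffected → [k].
Rule 1 applies to /u/ (between /k/ and /v/: in an unstressed syllable) → [ə].
/v/ — not in any rule's target class → [v].
/f/ stays [f].
/u/ — between /f/ and /b/, in an unstressed syllable — surfaces as [ə] (rule 1).
/b/ (between /u/ and /d/): rule 2 targets it, but not between two vowels → unchanged [b].
/d/ (between /b/ and /o/): rule 2 targets it, but not between two vowels → unchanged [d].
/o/ — between /d/ and /f/; rule 1 does not apply here → [o].
/f/ (between /o/ and /ɡ/) is unaffected → [f].
/ɡ/ — between /f/ and /a/; rule 2 does not apply here → [ɡ].
/a/ meets the environment for rule 1 (in an unstressed syllable) → [ə].
/v/ — not in any rule's target class → [v].
/o/ — between /v/ and /v/, in an unstressed syllable — surfaces as [ə] (rule 1).
/v/ (word-final) is unaffected → [v].

[kəvfəbˈdofɡəvəv]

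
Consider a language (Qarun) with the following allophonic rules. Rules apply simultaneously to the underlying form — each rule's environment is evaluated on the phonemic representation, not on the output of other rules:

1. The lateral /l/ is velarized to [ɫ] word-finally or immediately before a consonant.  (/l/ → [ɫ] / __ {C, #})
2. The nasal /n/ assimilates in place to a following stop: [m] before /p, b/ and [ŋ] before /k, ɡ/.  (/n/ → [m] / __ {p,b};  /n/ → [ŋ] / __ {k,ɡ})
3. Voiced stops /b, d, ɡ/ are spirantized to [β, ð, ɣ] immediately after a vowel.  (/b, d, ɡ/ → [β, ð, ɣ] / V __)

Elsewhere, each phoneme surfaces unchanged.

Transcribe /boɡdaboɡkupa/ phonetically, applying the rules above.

[boɣdaβoɣkupa]

/b/ (word-initial): rule 3 targets it, but not immediately after a vowel → unchanged [b].
/o/ (between /b/ and /ɡ/): no rule targets it → [o].
/ɡ/ — between /o/ and /d/, immediately after a vowel — surfaces as [ɣ] (rule 3).
/d/ (between /ɡ/ and /a/) fails the environment for rule 3, so it stays [d].
/a/ (between /d/ and /b/): no rule targets it → [a].
/b/ meets the environment for rule 3 (immediately after a vowel) → [β].
/o/ stays [o].
/ɡ/ (between /o/ and /k/) occurs immediately after a vowel → [ɣ] by rule 3.
/k/ (between /ɡ/ and /u/) is unaffected → [k].
/u/ stays [u].
/p/ (between /u/ and /a/) is unaffected → [p].
/a/ (word-final): no rule targets it → [a].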